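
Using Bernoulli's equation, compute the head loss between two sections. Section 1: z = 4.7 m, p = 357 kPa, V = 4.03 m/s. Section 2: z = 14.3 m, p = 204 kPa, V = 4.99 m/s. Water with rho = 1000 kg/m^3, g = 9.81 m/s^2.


Total head at each section: H = z + p/(rho*g) + V^2/(2g).
H1 = 4.7 + 357*1000/(1000*9.81) + 4.03^2/(2*9.81)
   = 4.7 + 36.391 + 0.8278
   = 41.919 m.
H2 = 14.3 + 204*1000/(1000*9.81) + 4.99^2/(2*9.81)
   = 14.3 + 20.795 + 1.2691
   = 36.364 m.
h_L = H1 - H2 = 41.919 - 36.364 = 5.555 m.

5.555


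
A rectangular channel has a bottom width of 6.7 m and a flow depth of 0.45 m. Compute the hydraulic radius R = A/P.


For a rectangular section:
Flow area A = b * y = 6.7 * 0.45 = 3.02 m^2.
Wetted perimeter P = b + 2y = 6.7 + 2*0.45 = 7.6 m.
Hydraulic radius R = A/P = 3.02 / 7.6 = 0.3967 m.

0.3967


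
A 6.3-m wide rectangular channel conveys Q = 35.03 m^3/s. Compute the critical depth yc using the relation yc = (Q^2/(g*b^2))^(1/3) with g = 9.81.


Using yc = (Q^2 / (g * b^2))^(1/3):
Q^2 = 35.03^2 = 1227.1.
g * b^2 = 9.81 * 6.3^2 = 9.81 * 39.69 = 389.36.
Q^2 / (g*b^2) = 1227.1 / 389.36 = 3.1516.
yc = 3.1516^(1/3) = 1.4661 m.

1.4661


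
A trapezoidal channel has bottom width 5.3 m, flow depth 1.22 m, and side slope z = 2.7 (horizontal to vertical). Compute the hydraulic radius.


For a trapezoidal section with side slope z:
A = (b + z*y)*y = (5.3 + 2.7*1.22)*1.22 = 10.485 m^2.
P = b + 2*y*sqrt(1 + z^2) = 5.3 + 2*1.22*sqrt(1 + 2.7^2) = 12.325 m.
R = A/P = 10.485 / 12.325 = 0.8507 m.

0.8507


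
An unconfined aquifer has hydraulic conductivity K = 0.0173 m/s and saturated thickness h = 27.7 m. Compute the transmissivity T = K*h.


Transmissivity is defined as T = K * h.
T = 0.0173 * 27.7
  = 0.4792 m^2/s.

0.4792


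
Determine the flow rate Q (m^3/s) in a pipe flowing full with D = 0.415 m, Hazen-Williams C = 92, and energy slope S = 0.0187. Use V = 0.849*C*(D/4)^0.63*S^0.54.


For a full circular pipe, R = D/4 = 0.415/4 = 0.1037 m.
V = 0.849 * 92 * 0.1037^0.63 * 0.0187^0.54
  = 0.849 * 92 * 0.239923 * 0.116626
  = 2.1856 m/s.
Pipe area A = pi*D^2/4 = pi*0.415^2/4 = 0.1353 m^2.
Q = A * V = 0.1353 * 2.1856 = 0.2956 m^3/s.

0.2956


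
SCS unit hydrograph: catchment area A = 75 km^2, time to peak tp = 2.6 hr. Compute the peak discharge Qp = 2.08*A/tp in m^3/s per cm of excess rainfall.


SCS formula: Qp = 2.08 * A / tp.
Qp = 2.08 * 75 / 2.6
   = 156.0 / 2.6
   = 60.0 m^3/s per cm.

60.0


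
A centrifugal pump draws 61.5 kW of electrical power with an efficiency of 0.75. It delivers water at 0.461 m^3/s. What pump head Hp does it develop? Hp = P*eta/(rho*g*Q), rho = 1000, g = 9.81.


Pump head formula: Hp = P * eta / (rho * g * Q).
Numerator: P * eta = 61.5 * 1000 * 0.75 = 46125.0 W.
Denominator: rho * g * Q = 1000 * 9.81 * 0.461 = 4522.41.
Hp = 46125.0 / 4522.41 = 10.2 m.

10.2


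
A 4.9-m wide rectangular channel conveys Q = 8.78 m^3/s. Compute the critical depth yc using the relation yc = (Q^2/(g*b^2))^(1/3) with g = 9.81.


Using yc = (Q^2 / (g * b^2))^(1/3):
Q^2 = 8.78^2 = 77.09.
g * b^2 = 9.81 * 4.9^2 = 9.81 * 24.01 = 235.54.
Q^2 / (g*b^2) = 77.09 / 235.54 = 0.3273.
yc = 0.3273^(1/3) = 0.6891 m.

0.6891


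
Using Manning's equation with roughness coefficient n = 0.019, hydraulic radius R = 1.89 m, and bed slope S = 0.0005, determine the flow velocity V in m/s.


Manning's equation gives V = (1/n) * R^(2/3) * S^(1/2).
First, compute R^(2/3) = 1.89^(2/3) = 1.5286.
Next, S^(1/2) = 0.0005^(1/2) = 0.022361.
Then 1/n = 1/0.019 = 52.63.
V = 52.63 * 1.5286 * 0.022361 = 1.799 m/s.

1.799


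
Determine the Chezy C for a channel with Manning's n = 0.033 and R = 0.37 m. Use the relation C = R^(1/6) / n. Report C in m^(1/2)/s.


The Chezy coefficient relates to Manning's n through C = R^(1/6) / n.
R^(1/6) = 0.37^(1/6) = 0.847293.
C = 0.847293 / 0.033 = 25.68 m^(1/2)/s.

25.68


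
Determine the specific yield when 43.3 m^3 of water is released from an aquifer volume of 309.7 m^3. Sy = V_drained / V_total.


Specific yield Sy = Volume drained / Total volume.
Sy = 43.3 / 309.7
   = 0.1398.

0.1398


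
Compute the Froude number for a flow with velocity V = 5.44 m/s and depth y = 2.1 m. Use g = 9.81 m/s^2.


The Froude number is defined as Fr = V / sqrt(g*y).
g*y = 9.81 * 2.1 = 20.601.
sqrt(g*y) = sqrt(20.601) = 4.5388.
Fr = 5.44 / 4.5388 = 1.1985.

1.1985


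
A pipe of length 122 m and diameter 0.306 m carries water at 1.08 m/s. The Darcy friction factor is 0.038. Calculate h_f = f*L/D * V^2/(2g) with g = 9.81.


Darcy-Weisbach equation: h_f = f * (L/D) * V^2/(2g).
f * L/D = 0.038 * 122/0.306 = 15.1503.
V^2/(2g) = 1.08^2 / (2*9.81) = 1.1664 / 19.62 = 0.0594 m.
h_f = 15.1503 * 0.0594 = 0.901 m.

0.901


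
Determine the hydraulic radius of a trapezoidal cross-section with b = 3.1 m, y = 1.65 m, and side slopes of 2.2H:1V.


For a trapezoidal section with side slope z:
A = (b + z*y)*y = (3.1 + 2.2*1.65)*1.65 = 11.104 m^2.
P = b + 2*y*sqrt(1 + z^2) = 3.1 + 2*1.65*sqrt(1 + 2.2^2) = 11.075 m.
R = A/P = 11.104 / 11.075 = 1.0027 m.

1.0027


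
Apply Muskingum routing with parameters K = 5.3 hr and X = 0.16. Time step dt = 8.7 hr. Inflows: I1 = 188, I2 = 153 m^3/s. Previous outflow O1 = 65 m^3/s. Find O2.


Muskingum coefficients:
denom = 2*K*(1-X) + dt = 2*5.3*(1-0.16) + 8.7 = 17.604.
C0 = (dt - 2*K*X)/denom = (8.7 - 2*5.3*0.16)/17.604 = 0.3979.
C1 = (dt + 2*K*X)/denom = (8.7 + 2*5.3*0.16)/17.604 = 0.5905.
C2 = (2*K*(1-X) - dt)/denom = 0.0116.
O2 = C0*I2 + C1*I1 + C2*O1
   = 0.3979*153 + 0.5905*188 + 0.0116*65
   = 172.65 m^3/s.

172.65


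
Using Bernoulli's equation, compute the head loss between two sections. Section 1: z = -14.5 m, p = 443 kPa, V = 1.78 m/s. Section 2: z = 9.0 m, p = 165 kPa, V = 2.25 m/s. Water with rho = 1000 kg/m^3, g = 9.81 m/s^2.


Total head at each section: H = z + p/(rho*g) + V^2/(2g).
H1 = -14.5 + 443*1000/(1000*9.81) + 1.78^2/(2*9.81)
   = -14.5 + 45.158 + 0.1615
   = 30.819 m.
H2 = 9.0 + 165*1000/(1000*9.81) + 2.25^2/(2*9.81)
   = 9.0 + 16.82 + 0.258
   = 26.078 m.
h_L = H1 - H2 = 30.819 - 26.078 = 4.742 m.

4.742


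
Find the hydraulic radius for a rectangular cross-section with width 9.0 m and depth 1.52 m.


For a rectangular section:
Flow area A = b * y = 9.0 * 1.52 = 13.68 m^2.
Wetted perimeter P = b + 2y = 9.0 + 2*1.52 = 12.04 m.
Hydraulic radius R = A/P = 13.68 / 12.04 = 1.1362 m.

1.1362


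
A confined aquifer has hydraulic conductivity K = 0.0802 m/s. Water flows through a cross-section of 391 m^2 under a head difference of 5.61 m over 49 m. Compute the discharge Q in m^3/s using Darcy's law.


Darcy's law: Q = K * A * i, where i = dh/L.
Hydraulic gradient i = 5.61 / 49 = 0.11449.
Q = 0.0802 * 391 * 0.11449
  = 3.5902 m^3/s.

3.5902


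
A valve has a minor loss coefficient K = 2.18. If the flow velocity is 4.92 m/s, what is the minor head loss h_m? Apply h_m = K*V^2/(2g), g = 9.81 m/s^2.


Minor loss formula: h_m = K * V^2/(2g).
V^2 = 4.92^2 = 24.2064.
V^2/(2g) = 24.2064 / 19.62 = 1.2338 m.
h_m = 2.18 * 1.2338 = 2.6896 m.

2.6896


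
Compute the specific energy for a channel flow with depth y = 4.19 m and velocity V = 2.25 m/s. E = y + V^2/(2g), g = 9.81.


Specific energy E = y + V^2/(2g).
Velocity head = V^2/(2g) = 2.25^2 / (2*9.81) = 5.0625 / 19.62 = 0.258 m.
E = 4.19 + 0.258 = 4.448 m.

4.448


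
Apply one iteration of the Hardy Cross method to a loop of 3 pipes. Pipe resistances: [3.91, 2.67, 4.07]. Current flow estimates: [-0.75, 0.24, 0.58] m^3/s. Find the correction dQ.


Numerator terms (r*Q*|Q|): 3.91*-0.75*|-0.75| = -2.1994; 2.67*0.24*|0.24| = 0.1538; 4.07*0.58*|0.58| = 1.3691.
Sum of numerator = -0.6764.
Denominator terms (r*|Q|): 3.91*|-0.75| = 2.9325; 2.67*|0.24| = 0.6408; 4.07*|0.58| = 2.3606.
2 * sum of denominator = 2 * 5.9339 = 11.8678.
dQ = --0.6764 / 11.8678 = 0.057 m^3/s.

0.057


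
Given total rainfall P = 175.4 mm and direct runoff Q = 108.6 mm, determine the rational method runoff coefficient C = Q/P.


The runoff coefficient C = runoff depth / rainfall depth.
C = 108.6 / 175.4
  = 0.6192.

0.6192


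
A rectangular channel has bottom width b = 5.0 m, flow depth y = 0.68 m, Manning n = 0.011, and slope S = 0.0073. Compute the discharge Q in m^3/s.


For a rectangular channel, the cross-sectional area A = b * y = 5.0 * 0.68 = 3.4 m^2.
The wetted perimeter P = b + 2y = 5.0 + 2*0.68 = 6.36 m.
Hydraulic radius R = A/P = 3.4/6.36 = 0.5346 m.
Velocity V = (1/n)*R^(2/3)*S^(1/2) = (1/0.011)*0.5346^(2/3)*0.0073^(1/2) = 5.1162 m/s.
Discharge Q = A * V = 3.4 * 5.1162 = 17.395 m^3/s.

17.395


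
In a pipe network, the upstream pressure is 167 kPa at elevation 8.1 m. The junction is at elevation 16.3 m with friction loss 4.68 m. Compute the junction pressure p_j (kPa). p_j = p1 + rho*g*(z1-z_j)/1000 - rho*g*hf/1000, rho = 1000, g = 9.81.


Junction pressure: p_j = p1 + rho*g*(z1 - z_j)/1000 - rho*g*hf/1000.
Elevation term = 1000*9.81*(8.1 - 16.3)/1000 = -80.442 kPa.
Friction term = 1000*9.81*4.68/1000 = 45.911 kPa.
p_j = 167 + -80.442 - 45.911 = 40.65 kPa.

40.65


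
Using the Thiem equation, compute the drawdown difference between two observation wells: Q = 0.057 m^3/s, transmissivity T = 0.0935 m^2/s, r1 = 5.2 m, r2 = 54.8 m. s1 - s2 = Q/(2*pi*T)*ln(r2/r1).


Thiem equation: s1 - s2 = Q/(2*pi*T) * ln(r2/r1).
ln(r2/r1) = ln(54.8/5.2) = 2.355.
Q/(2*pi*T) = 0.057 / (2*pi*0.0935) = 0.057 / 0.5875 = 0.097.
s1 - s2 = 0.097 * 2.355 = 0.2285 m.

0.2285


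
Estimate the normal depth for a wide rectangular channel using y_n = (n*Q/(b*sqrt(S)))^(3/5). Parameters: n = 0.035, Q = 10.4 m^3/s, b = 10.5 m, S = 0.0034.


We use the wide-channel approximation y_n = (n*Q/(b*sqrt(S)))^(3/5).
sqrt(S) = sqrt(0.0034) = 0.05831.
Numerator: n*Q = 0.035 * 10.4 = 0.364.
Denominator: b*sqrt(S) = 10.5 * 0.05831 = 0.612255.
arg = 0.5945.
y_n = 0.5945^(3/5) = 0.732 m.

0.732


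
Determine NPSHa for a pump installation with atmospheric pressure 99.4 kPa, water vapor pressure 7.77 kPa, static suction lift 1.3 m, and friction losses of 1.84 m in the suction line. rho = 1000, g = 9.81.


NPSHa = p_atm/(rho*g) - z_s - hf_s - p_vap/(rho*g).
p_atm/(rho*g) = 99.4*1000 / (1000*9.81) = 10.133 m.
p_vap/(rho*g) = 7.77*1000 / (1000*9.81) = 0.792 m.
NPSHa = 10.133 - 1.3 - 1.84 - 0.792
      = 6.2 m.

6.2


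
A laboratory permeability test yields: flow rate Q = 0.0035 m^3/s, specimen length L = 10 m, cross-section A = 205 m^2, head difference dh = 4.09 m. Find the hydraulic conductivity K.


From K = Q*L / (A*dh):
Numerator: Q*L = 0.0035 * 10 = 0.035.
Denominator: A*dh = 205 * 4.09 = 838.45.
K = 0.035 / 838.45 = 4.2e-05 m/s.

4.2e-05


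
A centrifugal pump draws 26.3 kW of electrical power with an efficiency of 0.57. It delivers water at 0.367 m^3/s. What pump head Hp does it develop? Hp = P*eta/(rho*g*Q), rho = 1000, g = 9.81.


Pump head formula: Hp = P * eta / (rho * g * Q).
Numerator: P * eta = 26.3 * 1000 * 0.57 = 14991.0 W.
Denominator: rho * g * Q = 1000 * 9.81 * 0.367 = 3600.27.
Hp = 14991.0 / 3600.27 = 4.16 m.

4.16


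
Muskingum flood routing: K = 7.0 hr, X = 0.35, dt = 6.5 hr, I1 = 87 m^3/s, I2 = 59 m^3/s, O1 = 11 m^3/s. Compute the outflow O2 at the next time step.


Muskingum coefficients:
denom = 2*K*(1-X) + dt = 2*7.0*(1-0.35) + 6.5 = 15.6.
C0 = (dt - 2*K*X)/denom = (6.5 - 2*7.0*0.35)/15.6 = 0.1026.
C1 = (dt + 2*K*X)/denom = (6.5 + 2*7.0*0.35)/15.6 = 0.7308.
C2 = (2*K*(1-X) - dt)/denom = 0.1667.
O2 = C0*I2 + C1*I1 + C2*O1
   = 0.1026*59 + 0.7308*87 + 0.1667*11
   = 71.46 m^3/s.

71.46


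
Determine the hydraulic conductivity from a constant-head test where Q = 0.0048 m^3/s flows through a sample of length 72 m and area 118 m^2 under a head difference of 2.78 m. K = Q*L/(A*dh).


From K = Q*L / (A*dh):
Numerator: Q*L = 0.0048 * 72 = 0.3456.
Denominator: A*dh = 118 * 2.78 = 328.04.
K = 0.3456 / 328.04 = 0.001054 m/s.

0.001054


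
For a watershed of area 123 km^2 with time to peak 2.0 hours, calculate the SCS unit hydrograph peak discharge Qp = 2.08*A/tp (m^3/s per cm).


SCS formula: Qp = 2.08 * A / tp.
Qp = 2.08 * 123 / 2.0
   = 255.84 / 2.0
   = 127.92 m^3/s per cm.

127.92


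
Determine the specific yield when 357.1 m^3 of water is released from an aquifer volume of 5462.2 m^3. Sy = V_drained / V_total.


Specific yield Sy = Volume drained / Total volume.
Sy = 357.1 / 5462.2
   = 0.0654.

0.0654


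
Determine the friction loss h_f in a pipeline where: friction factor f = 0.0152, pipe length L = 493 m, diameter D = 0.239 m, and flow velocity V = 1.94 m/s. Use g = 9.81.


Darcy-Weisbach equation: h_f = f * (L/D) * V^2/(2g).
f * L/D = 0.0152 * 493/0.239 = 31.354.
V^2/(2g) = 1.94^2 / (2*9.81) = 3.7636 / 19.62 = 0.1918 m.
h_f = 31.354 * 0.1918 = 6.014 m.

6.014


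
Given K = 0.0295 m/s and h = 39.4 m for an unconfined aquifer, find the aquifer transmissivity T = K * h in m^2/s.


Transmissivity is defined as T = K * h.
T = 0.0295 * 39.4
  = 1.1623 m^2/s.

1.1623


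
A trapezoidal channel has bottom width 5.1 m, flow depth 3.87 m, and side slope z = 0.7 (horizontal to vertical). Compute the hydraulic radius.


For a trapezoidal section with side slope z:
A = (b + z*y)*y = (5.1 + 0.7*3.87)*3.87 = 30.221 m^2.
P = b + 2*y*sqrt(1 + z^2) = 5.1 + 2*3.87*sqrt(1 + 0.7^2) = 14.548 m.
R = A/P = 30.221 / 14.548 = 2.0773 m.

2.0773


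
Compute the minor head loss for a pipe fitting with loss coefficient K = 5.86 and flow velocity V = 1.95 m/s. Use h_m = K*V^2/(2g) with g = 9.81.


Minor loss formula: h_m = K * V^2/(2g).
V^2 = 1.95^2 = 3.8025.
V^2/(2g) = 3.8025 / 19.62 = 0.1938 m.
h_m = 5.86 * 0.1938 = 1.1357 m.

1.1357


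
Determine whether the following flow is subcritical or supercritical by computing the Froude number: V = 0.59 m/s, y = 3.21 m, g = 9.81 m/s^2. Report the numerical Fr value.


The Froude number is defined as Fr = V / sqrt(g*y).
g*y = 9.81 * 3.21 = 31.4901.
sqrt(g*y) = sqrt(31.4901) = 5.6116.
Fr = 0.59 / 5.6116 = 0.1051.
Since Fr < 1, the flow is subcritical.

0.1051


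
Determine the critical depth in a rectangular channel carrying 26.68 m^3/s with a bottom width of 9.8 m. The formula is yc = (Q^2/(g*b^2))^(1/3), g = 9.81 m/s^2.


Using yc = (Q^2 / (g * b^2))^(1/3):
Q^2 = 26.68^2 = 711.82.
g * b^2 = 9.81 * 9.8^2 = 9.81 * 96.04 = 942.15.
Q^2 / (g*b^2) = 711.82 / 942.15 = 0.7555.
yc = 0.7555^(1/3) = 0.9108 m.

0.9108


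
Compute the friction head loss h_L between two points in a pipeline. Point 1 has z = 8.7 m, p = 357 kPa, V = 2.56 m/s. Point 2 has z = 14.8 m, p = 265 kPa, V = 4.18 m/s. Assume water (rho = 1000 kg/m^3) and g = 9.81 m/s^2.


Total head at each section: H = z + p/(rho*g) + V^2/(2g).
H1 = 8.7 + 357*1000/(1000*9.81) + 2.56^2/(2*9.81)
   = 8.7 + 36.391 + 0.334
   = 45.425 m.
H2 = 14.8 + 265*1000/(1000*9.81) + 4.18^2/(2*9.81)
   = 14.8 + 27.013 + 0.8905
   = 42.704 m.
h_L = H1 - H2 = 45.425 - 42.704 = 2.722 m.

2.722


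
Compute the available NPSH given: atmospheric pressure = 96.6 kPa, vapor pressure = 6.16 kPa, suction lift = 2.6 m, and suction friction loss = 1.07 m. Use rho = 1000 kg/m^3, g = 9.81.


NPSHa = p_atm/(rho*g) - z_s - hf_s - p_vap/(rho*g).
p_atm/(rho*g) = 96.6*1000 / (1000*9.81) = 9.847 m.
p_vap/(rho*g) = 6.16*1000 / (1000*9.81) = 0.628 m.
NPSHa = 9.847 - 2.6 - 1.07 - 0.628
      = 5.55 m.

5.55


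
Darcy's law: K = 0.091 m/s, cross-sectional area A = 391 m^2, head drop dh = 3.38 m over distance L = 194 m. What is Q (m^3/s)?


Darcy's law: Q = K * A * i, where i = dh/L.
Hydraulic gradient i = 3.38 / 194 = 0.017423.
Q = 0.091 * 391 * 0.017423
  = 0.6199 m^3/s.

0.6199


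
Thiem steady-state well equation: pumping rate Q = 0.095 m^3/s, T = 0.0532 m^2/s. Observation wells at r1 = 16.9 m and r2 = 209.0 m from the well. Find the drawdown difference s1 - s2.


Thiem equation: s1 - s2 = Q/(2*pi*T) * ln(r2/r1).
ln(r2/r1) = ln(209.0/16.9) = 2.515.
Q/(2*pi*T) = 0.095 / (2*pi*0.0532) = 0.095 / 0.3343 = 0.2842.
s1 - s2 = 0.2842 * 2.515 = 0.7148 m.

0.7148


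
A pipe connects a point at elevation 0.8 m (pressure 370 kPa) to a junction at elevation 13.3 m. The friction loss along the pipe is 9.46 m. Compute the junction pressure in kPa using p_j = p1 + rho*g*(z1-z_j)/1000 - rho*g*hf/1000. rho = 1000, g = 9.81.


Junction pressure: p_j = p1 + rho*g*(z1 - z_j)/1000 - rho*g*hf/1000.
Elevation term = 1000*9.81*(0.8 - 13.3)/1000 = -122.625 kPa.
Friction term = 1000*9.81*9.46/1000 = 92.803 kPa.
p_j = 370 + -122.625 - 92.803 = 154.57 kPa.

154.57


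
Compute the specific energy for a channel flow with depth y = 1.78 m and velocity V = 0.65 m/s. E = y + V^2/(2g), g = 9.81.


Specific energy E = y + V^2/(2g).
Velocity head = V^2/(2g) = 0.65^2 / (2*9.81) = 0.4225 / 19.62 = 0.0215 m.
E = 1.78 + 0.0215 = 1.8015 m.

1.8015


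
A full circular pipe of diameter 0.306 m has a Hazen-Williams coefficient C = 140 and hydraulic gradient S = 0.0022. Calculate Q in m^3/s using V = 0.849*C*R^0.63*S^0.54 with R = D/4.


For a full circular pipe, R = D/4 = 0.306/4 = 0.0765 m.
V = 0.849 * 140 * 0.0765^0.63 * 0.0022^0.54
  = 0.849 * 140 * 0.198019 * 0.03672
  = 0.8643 m/s.
Pipe area A = pi*D^2/4 = pi*0.306^2/4 = 0.0735 m^2.
Q = A * V = 0.0735 * 0.8643 = 0.0636 m^3/s.

0.0636


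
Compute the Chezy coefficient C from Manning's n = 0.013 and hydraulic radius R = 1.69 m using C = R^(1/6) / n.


The Chezy coefficient relates to Manning's n through C = R^(1/6) / n.
R^(1/6) = 1.69^(1/6) = 1.091393.
C = 1.091393 / 0.013 = 83.95 m^(1/2)/s.

83.95


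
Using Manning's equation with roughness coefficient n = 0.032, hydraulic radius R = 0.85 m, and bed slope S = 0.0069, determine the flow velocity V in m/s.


Manning's equation gives V = (1/n) * R^(2/3) * S^(1/2).
First, compute R^(2/3) = 0.85^(2/3) = 0.8973.
Next, S^(1/2) = 0.0069^(1/2) = 0.083066.
Then 1/n = 1/0.032 = 31.25.
V = 31.25 * 0.8973 * 0.083066 = 2.3293 m/s.

2.3293


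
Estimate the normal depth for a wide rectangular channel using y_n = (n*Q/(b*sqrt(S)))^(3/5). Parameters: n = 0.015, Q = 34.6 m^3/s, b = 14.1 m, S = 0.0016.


We use the wide-channel approximation y_n = (n*Q/(b*sqrt(S)))^(3/5).
sqrt(S) = sqrt(0.0016) = 0.04.
Numerator: n*Q = 0.015 * 34.6 = 0.519.
Denominator: b*sqrt(S) = 14.1 * 0.04 = 0.564.
arg = 0.9202.
y_n = 0.9202^(3/5) = 0.9513 m.

0.9513


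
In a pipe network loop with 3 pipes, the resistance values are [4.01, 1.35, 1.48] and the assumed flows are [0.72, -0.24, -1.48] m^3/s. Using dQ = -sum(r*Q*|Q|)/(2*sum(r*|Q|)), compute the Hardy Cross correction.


Numerator terms (r*Q*|Q|): 4.01*0.72*|0.72| = 2.0788; 1.35*-0.24*|-0.24| = -0.0778; 1.48*-1.48*|-1.48| = -3.2418.
Sum of numerator = -1.2408.
Denominator terms (r*|Q|): 4.01*|0.72| = 2.8872; 1.35*|-0.24| = 0.324; 1.48*|-1.48| = 2.1904.
2 * sum of denominator = 2 * 5.4016 = 10.8032.
dQ = --1.2408 / 10.8032 = 0.1149 m^3/s.

0.1149


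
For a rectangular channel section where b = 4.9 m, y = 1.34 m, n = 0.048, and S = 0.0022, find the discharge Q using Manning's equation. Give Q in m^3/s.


For a rectangular channel, the cross-sectional area A = b * y = 4.9 * 1.34 = 6.57 m^2.
The wetted perimeter P = b + 2y = 4.9 + 2*1.34 = 7.58 m.
Hydraulic radius R = A/P = 6.57/7.58 = 0.8662 m.
Velocity V = (1/n)*R^(2/3)*S^(1/2) = (1/0.048)*0.8662^(2/3)*0.0022^(1/2) = 0.888 m/s.
Discharge Q = A * V = 6.57 * 0.888 = 5.83 m^3/s.

5.83


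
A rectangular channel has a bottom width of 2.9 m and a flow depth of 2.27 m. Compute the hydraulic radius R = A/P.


For a rectangular section:
Flow area A = b * y = 2.9 * 2.27 = 6.58 m^2.
Wetted perimeter P = b + 2y = 2.9 + 2*2.27 = 7.44 m.
Hydraulic radius R = A/P = 6.58 / 7.44 = 0.8848 m.

0.8848


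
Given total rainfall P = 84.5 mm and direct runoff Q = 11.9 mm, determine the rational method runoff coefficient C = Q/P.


The runoff coefficient C = runoff depth / rainfall depth.
C = 11.9 / 84.5
  = 0.1408.

0.1408


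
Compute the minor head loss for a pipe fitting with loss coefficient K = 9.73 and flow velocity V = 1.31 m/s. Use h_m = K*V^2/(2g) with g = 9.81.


Minor loss formula: h_m = K * V^2/(2g).
V^2 = 1.31^2 = 1.7161.
V^2/(2g) = 1.7161 / 19.62 = 0.0875 m.
h_m = 9.73 * 0.0875 = 0.8511 m.

0.8511


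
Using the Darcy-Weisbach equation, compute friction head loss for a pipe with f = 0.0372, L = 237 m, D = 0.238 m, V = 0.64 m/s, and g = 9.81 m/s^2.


Darcy-Weisbach equation: h_f = f * (L/D) * V^2/(2g).
f * L/D = 0.0372 * 237/0.238 = 37.0437.
V^2/(2g) = 0.64^2 / (2*9.81) = 0.4096 / 19.62 = 0.0209 m.
h_f = 37.0437 * 0.0209 = 0.773 m.

0.773


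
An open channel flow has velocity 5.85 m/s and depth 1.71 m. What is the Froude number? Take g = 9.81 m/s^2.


The Froude number is defined as Fr = V / sqrt(g*y).
g*y = 9.81 * 1.71 = 16.7751.
sqrt(g*y) = sqrt(16.7751) = 4.0957.
Fr = 5.85 / 4.0957 = 1.4283.

1.4283


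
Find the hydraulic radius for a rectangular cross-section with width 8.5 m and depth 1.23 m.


For a rectangular section:
Flow area A = b * y = 8.5 * 1.23 = 10.46 m^2.
Wetted perimeter P = b + 2y = 8.5 + 2*1.23 = 10.96 m.
Hydraulic radius R = A/P = 10.46 / 10.96 = 0.9539 m.

0.9539


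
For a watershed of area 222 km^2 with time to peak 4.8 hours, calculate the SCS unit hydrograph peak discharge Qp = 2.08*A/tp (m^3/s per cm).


SCS formula: Qp = 2.08 * A / tp.
Qp = 2.08 * 222 / 4.8
   = 461.76 / 4.8
   = 96.2 m^3/s per cm.

96.2


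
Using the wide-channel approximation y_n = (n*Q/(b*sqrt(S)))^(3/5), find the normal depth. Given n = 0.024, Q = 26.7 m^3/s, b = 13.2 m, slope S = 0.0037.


We use the wide-channel approximation y_n = (n*Q/(b*sqrt(S)))^(3/5).
sqrt(S) = sqrt(0.0037) = 0.060828.
Numerator: n*Q = 0.024 * 26.7 = 0.6408.
Denominator: b*sqrt(S) = 13.2 * 0.060828 = 0.80293.
arg = 0.7981.
y_n = 0.7981^(3/5) = 0.8734 m.

0.8734


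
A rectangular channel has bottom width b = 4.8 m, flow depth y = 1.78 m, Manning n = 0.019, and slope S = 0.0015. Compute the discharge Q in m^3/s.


For a rectangular channel, the cross-sectional area A = b * y = 4.8 * 1.78 = 8.54 m^2.
The wetted perimeter P = b + 2y = 4.8 + 2*1.78 = 8.36 m.
Hydraulic radius R = A/P = 8.54/8.36 = 1.022 m.
Velocity V = (1/n)*R^(2/3)*S^(1/2) = (1/0.019)*1.022^(2/3)*0.0015^(1/2) = 2.0682 m/s.
Discharge Q = A * V = 8.54 * 2.0682 = 17.671 m^3/s.

17.671


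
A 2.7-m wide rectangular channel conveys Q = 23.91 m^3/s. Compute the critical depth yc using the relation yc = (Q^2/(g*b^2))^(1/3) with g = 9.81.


Using yc = (Q^2 / (g * b^2))^(1/3):
Q^2 = 23.91^2 = 571.69.
g * b^2 = 9.81 * 2.7^2 = 9.81 * 7.29 = 71.51.
Q^2 / (g*b^2) = 571.69 / 71.51 = 7.9945.
yc = 7.9945^(1/3) = 1.9995 m.

1.9995


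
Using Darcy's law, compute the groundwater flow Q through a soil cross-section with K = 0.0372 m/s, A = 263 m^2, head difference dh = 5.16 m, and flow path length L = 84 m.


Darcy's law: Q = K * A * i, where i = dh/L.
Hydraulic gradient i = 5.16 / 84 = 0.061429.
Q = 0.0372 * 263 * 0.061429
  = 0.601 m^3/s.

0.601


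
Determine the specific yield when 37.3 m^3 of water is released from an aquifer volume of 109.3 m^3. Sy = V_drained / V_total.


Specific yield Sy = Volume drained / Total volume.
Sy = 37.3 / 109.3
   = 0.3413.

0.3413


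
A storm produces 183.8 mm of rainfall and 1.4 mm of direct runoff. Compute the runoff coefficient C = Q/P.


The runoff coefficient C = runoff depth / rainfall depth.
C = 1.4 / 183.8
  = 0.0076.

0.0076


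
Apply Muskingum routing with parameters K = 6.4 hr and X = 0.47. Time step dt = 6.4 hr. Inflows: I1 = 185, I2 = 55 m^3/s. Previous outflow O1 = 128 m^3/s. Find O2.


Muskingum coefficients:
denom = 2*K*(1-X) + dt = 2*6.4*(1-0.47) + 6.4 = 13.184.
C0 = (dt - 2*K*X)/denom = (6.4 - 2*6.4*0.47)/13.184 = 0.0291.
C1 = (dt + 2*K*X)/denom = (6.4 + 2*6.4*0.47)/13.184 = 0.9417.
C2 = (2*K*(1-X) - dt)/denom = 0.0291.
O2 = C0*I2 + C1*I1 + C2*O1
   = 0.0291*55 + 0.9417*185 + 0.0291*128
   = 179.55 m^3/s.

179.55


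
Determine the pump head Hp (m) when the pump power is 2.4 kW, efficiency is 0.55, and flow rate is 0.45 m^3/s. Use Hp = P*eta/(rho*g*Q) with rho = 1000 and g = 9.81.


Pump head formula: Hp = P * eta / (rho * g * Q).
Numerator: P * eta = 2.4 * 1000 * 0.55 = 1320.0 W.
Denominator: rho * g * Q = 1000 * 9.81 * 0.45 = 4414.5.
Hp = 1320.0 / 4414.5 = 0.3 m.

0.3


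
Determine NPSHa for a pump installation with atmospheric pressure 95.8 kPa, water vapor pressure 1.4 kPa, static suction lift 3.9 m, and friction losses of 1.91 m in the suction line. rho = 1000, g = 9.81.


NPSHa = p_atm/(rho*g) - z_s - hf_s - p_vap/(rho*g).
p_atm/(rho*g) = 95.8*1000 / (1000*9.81) = 9.766 m.
p_vap/(rho*g) = 1.4*1000 / (1000*9.81) = 0.143 m.
NPSHa = 9.766 - 3.9 - 1.91 - 0.143
      = 3.81 m.

3.81


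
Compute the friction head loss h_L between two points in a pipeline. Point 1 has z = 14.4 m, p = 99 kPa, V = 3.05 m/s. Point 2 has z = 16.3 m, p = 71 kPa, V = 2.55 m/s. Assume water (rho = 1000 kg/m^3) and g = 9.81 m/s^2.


Total head at each section: H = z + p/(rho*g) + V^2/(2g).
H1 = 14.4 + 99*1000/(1000*9.81) + 3.05^2/(2*9.81)
   = 14.4 + 10.092 + 0.4741
   = 24.966 m.
H2 = 16.3 + 71*1000/(1000*9.81) + 2.55^2/(2*9.81)
   = 16.3 + 7.238 + 0.3314
   = 23.869 m.
h_L = H1 - H2 = 24.966 - 23.869 = 1.097 m.

1.097


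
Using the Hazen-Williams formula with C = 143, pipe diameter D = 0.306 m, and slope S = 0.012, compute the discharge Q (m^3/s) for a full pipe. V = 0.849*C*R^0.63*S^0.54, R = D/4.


For a full circular pipe, R = D/4 = 0.306/4 = 0.0765 m.
V = 0.849 * 143 * 0.0765^0.63 * 0.012^0.54
  = 0.849 * 143 * 0.198019 * 0.091782
  = 2.2065 m/s.
Pipe area A = pi*D^2/4 = pi*0.306^2/4 = 0.0735 m^2.
Q = A * V = 0.0735 * 2.2065 = 0.1623 m^3/s.

0.1623


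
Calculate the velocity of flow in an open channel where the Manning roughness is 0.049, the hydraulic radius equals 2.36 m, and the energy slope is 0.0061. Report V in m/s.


Manning's equation gives V = (1/n) * R^(2/3) * S^(1/2).
First, compute R^(2/3) = 2.36^(2/3) = 1.7726.
Next, S^(1/2) = 0.0061^(1/2) = 0.078102.
Then 1/n = 1/0.049 = 20.41.
V = 20.41 * 1.7726 * 0.078102 = 2.8254 m/s.

2.8254


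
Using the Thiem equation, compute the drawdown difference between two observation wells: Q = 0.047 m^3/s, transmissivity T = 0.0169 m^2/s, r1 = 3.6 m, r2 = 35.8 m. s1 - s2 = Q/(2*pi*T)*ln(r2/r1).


Thiem equation: s1 - s2 = Q/(2*pi*T) * ln(r2/r1).
ln(r2/r1) = ln(35.8/3.6) = 2.297.
Q/(2*pi*T) = 0.047 / (2*pi*0.0169) = 0.047 / 0.1062 = 0.4426.
s1 - s2 = 0.4426 * 2.297 = 1.0167 m.

1.0167


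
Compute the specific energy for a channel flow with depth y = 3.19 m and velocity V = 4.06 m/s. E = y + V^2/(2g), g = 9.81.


Specific energy E = y + V^2/(2g).
Velocity head = V^2/(2g) = 4.06^2 / (2*9.81) = 16.4836 / 19.62 = 0.8401 m.
E = 3.19 + 0.8401 = 4.0301 m.

4.0301


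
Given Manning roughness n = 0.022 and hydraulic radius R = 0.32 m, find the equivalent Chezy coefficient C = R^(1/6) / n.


The Chezy coefficient relates to Manning's n through C = R^(1/6) / n.
R^(1/6) = 0.32^(1/6) = 0.827037.
C = 0.827037 / 0.022 = 37.59 m^(1/2)/s.

37.59


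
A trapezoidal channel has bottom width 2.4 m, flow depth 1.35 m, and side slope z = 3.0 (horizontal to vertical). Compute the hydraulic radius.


For a trapezoidal section with side slope z:
A = (b + z*y)*y = (2.4 + 3.0*1.35)*1.35 = 8.708 m^2.
P = b + 2*y*sqrt(1 + z^2) = 2.4 + 2*1.35*sqrt(1 + 3.0^2) = 10.938 m.
R = A/P = 8.708 / 10.938 = 0.7961 m.

0.7961


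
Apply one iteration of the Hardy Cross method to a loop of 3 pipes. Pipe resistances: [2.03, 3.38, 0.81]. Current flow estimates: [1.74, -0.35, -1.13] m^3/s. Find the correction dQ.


Numerator terms (r*Q*|Q|): 2.03*1.74*|1.74| = 6.146; 3.38*-0.35*|-0.35| = -0.414; 0.81*-1.13*|-1.13| = -1.0343.
Sum of numerator = 4.6977.
Denominator terms (r*|Q|): 2.03*|1.74| = 3.5322; 3.38*|-0.35| = 1.183; 0.81*|-1.13| = 0.9153.
2 * sum of denominator = 2 * 5.6305 = 11.261.
dQ = -4.6977 / 11.261 = -0.4172 m^3/s.

-0.4172


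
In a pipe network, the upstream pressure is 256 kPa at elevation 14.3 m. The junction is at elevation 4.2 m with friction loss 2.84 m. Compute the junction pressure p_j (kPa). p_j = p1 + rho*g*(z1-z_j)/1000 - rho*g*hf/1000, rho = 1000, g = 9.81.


Junction pressure: p_j = p1 + rho*g*(z1 - z_j)/1000 - rho*g*hf/1000.
Elevation term = 1000*9.81*(14.3 - 4.2)/1000 = 99.081 kPa.
Friction term = 1000*9.81*2.84/1000 = 27.86 kPa.
p_j = 256 + 99.081 - 27.86 = 327.22 kPa.

327.22


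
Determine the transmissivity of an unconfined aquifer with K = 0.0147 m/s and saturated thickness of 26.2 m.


Transmissivity is defined as T = K * h.
T = 0.0147 * 26.2
  = 0.3851 m^2/s.

0.3851


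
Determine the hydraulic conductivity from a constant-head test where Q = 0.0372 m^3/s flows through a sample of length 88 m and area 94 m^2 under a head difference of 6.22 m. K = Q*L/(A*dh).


From K = Q*L / (A*dh):
Numerator: Q*L = 0.0372 * 88 = 3.2736.
Denominator: A*dh = 94 * 6.22 = 584.68.
K = 3.2736 / 584.68 = 0.005599 m/s.

0.005599


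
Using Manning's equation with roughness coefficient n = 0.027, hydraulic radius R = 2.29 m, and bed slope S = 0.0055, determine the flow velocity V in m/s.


Manning's equation gives V = (1/n) * R^(2/3) * S^(1/2).
First, compute R^(2/3) = 2.29^(2/3) = 1.7374.
Next, S^(1/2) = 0.0055^(1/2) = 0.074162.
Then 1/n = 1/0.027 = 37.04.
V = 37.04 * 1.7374 * 0.074162 = 4.7721 m/s.

4.7721


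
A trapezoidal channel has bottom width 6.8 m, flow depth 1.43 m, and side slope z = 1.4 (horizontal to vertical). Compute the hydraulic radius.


For a trapezoidal section with side slope z:
A = (b + z*y)*y = (6.8 + 1.4*1.43)*1.43 = 12.587 m^2.
P = b + 2*y*sqrt(1 + z^2) = 6.8 + 2*1.43*sqrt(1 + 1.4^2) = 11.721 m.
R = A/P = 12.587 / 11.721 = 1.0739 m.

1.0739


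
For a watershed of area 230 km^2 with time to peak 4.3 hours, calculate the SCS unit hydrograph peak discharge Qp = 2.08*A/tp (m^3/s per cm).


SCS formula: Qp = 2.08 * A / tp.
Qp = 2.08 * 230 / 4.3
   = 478.4 / 4.3
   = 111.26 m^3/s per cm.

111.26


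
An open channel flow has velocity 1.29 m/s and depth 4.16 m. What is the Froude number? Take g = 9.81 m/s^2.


The Froude number is defined as Fr = V / sqrt(g*y).
g*y = 9.81 * 4.16 = 40.8096.
sqrt(g*y) = sqrt(40.8096) = 6.3882.
Fr = 1.29 / 6.3882 = 0.2019.

0.2019


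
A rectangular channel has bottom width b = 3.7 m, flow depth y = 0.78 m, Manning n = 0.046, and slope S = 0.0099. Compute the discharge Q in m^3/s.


For a rectangular channel, the cross-sectional area A = b * y = 3.7 * 0.78 = 2.89 m^2.
The wetted perimeter P = b + 2y = 3.7 + 2*0.78 = 5.26 m.
Hydraulic radius R = A/P = 2.89/5.26 = 0.5487 m.
Velocity V = (1/n)*R^(2/3)*S^(1/2) = (1/0.046)*0.5487^(2/3)*0.0099^(1/2) = 1.4497 m/s.
Discharge Q = A * V = 2.89 * 1.4497 = 4.184 m^3/s.

4.184


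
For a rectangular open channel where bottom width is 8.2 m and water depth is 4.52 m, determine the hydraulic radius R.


For a rectangular section:
Flow area A = b * y = 8.2 * 4.52 = 37.06 m^2.
Wetted perimeter P = b + 2y = 8.2 + 2*4.52 = 17.24 m.
Hydraulic radius R = A/P = 37.06 / 17.24 = 2.1499 m.

2.1499


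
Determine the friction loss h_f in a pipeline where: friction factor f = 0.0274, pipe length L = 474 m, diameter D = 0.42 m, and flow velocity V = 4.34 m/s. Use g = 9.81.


Darcy-Weisbach equation: h_f = f * (L/D) * V^2/(2g).
f * L/D = 0.0274 * 474/0.42 = 30.9229.
V^2/(2g) = 4.34^2 / (2*9.81) = 18.8356 / 19.62 = 0.96 m.
h_f = 30.9229 * 0.96 = 29.687 m.

29.687


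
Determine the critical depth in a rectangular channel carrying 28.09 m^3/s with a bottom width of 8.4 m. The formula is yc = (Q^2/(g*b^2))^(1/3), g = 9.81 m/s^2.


Using yc = (Q^2 / (g * b^2))^(1/3):
Q^2 = 28.09^2 = 789.05.
g * b^2 = 9.81 * 8.4^2 = 9.81 * 70.56 = 692.19.
Q^2 / (g*b^2) = 789.05 / 692.19 = 1.1399.
yc = 1.1399^(1/3) = 1.0446 m.

1.0446


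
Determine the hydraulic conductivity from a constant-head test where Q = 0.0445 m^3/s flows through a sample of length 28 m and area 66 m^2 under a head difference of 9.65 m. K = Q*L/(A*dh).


From K = Q*L / (A*dh):
Numerator: Q*L = 0.0445 * 28 = 1.246.
Denominator: A*dh = 66 * 9.65 = 636.9.
K = 1.246 / 636.9 = 0.001956 m/s.

0.001956


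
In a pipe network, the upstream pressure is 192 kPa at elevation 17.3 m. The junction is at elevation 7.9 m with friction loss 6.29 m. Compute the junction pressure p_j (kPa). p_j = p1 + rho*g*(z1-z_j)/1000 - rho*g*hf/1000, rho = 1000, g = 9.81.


Junction pressure: p_j = p1 + rho*g*(z1 - z_j)/1000 - rho*g*hf/1000.
Elevation term = 1000*9.81*(17.3 - 7.9)/1000 = 92.214 kPa.
Friction term = 1000*9.81*6.29/1000 = 61.705 kPa.
p_j = 192 + 92.214 - 61.705 = 222.51 kPa.

222.51


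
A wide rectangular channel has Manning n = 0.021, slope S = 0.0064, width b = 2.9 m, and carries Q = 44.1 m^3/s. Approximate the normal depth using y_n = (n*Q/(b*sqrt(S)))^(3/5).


We use the wide-channel approximation y_n = (n*Q/(b*sqrt(S)))^(3/5).
sqrt(S) = sqrt(0.0064) = 0.08.
Numerator: n*Q = 0.021 * 44.1 = 0.9261.
Denominator: b*sqrt(S) = 2.9 * 0.08 = 0.232.
arg = 3.9918.
y_n = 3.9918^(3/5) = 2.2946 m.

2.2946


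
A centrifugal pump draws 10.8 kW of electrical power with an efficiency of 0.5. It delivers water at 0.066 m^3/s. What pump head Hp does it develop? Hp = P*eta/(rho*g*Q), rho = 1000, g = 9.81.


Pump head formula: Hp = P * eta / (rho * g * Q).
Numerator: P * eta = 10.8 * 1000 * 0.5 = 5400.0 W.
Denominator: rho * g * Q = 1000 * 9.81 * 0.066 = 647.46.
Hp = 5400.0 / 647.46 = 8.34 m.

8.34


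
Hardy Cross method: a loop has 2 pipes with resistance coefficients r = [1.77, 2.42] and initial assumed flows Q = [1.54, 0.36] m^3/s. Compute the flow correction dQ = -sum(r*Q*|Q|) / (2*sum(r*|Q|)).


Numerator terms (r*Q*|Q|): 1.77*1.54*|1.54| = 4.1977; 2.42*0.36*|0.36| = 0.3136.
Sum of numerator = 4.5114.
Denominator terms (r*|Q|): 1.77*|1.54| = 2.7258; 2.42*|0.36| = 0.8712.
2 * sum of denominator = 2 * 3.597 = 7.194.
dQ = -4.5114 / 7.194 = -0.6271 m^3/s.

-0.6271


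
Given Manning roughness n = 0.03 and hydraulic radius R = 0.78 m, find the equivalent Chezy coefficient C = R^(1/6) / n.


The Chezy coefficient relates to Manning's n through C = R^(1/6) / n.
R^(1/6) = 0.78^(1/6) = 0.959435.
C = 0.959435 / 0.03 = 31.98 m^(1/2)/s.

31.98


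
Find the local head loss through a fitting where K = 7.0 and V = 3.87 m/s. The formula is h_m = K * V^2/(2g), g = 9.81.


Minor loss formula: h_m = K * V^2/(2g).
V^2 = 3.87^2 = 14.9769.
V^2/(2g) = 14.9769 / 19.62 = 0.7633 m.
h_m = 7.0 * 0.7633 = 5.3434 m.

5.3434


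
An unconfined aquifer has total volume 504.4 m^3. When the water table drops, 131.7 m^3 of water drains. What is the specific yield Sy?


Specific yield Sy = Volume drained / Total volume.
Sy = 131.7 / 504.4
   = 0.2611.

0.2611


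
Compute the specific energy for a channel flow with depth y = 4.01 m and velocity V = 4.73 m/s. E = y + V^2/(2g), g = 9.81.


Specific energy E = y + V^2/(2g).
Velocity head = V^2/(2g) = 4.73^2 / (2*9.81) = 22.3729 / 19.62 = 1.1403 m.
E = 4.01 + 1.1403 = 5.1503 m.

5.1503


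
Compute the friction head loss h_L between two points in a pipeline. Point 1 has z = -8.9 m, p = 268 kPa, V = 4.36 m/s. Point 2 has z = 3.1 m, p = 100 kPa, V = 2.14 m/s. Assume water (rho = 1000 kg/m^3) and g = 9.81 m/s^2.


Total head at each section: H = z + p/(rho*g) + V^2/(2g).
H1 = -8.9 + 268*1000/(1000*9.81) + 4.36^2/(2*9.81)
   = -8.9 + 27.319 + 0.9689
   = 19.388 m.
H2 = 3.1 + 100*1000/(1000*9.81) + 2.14^2/(2*9.81)
   = 3.1 + 10.194 + 0.2334
   = 13.527 m.
h_L = H1 - H2 = 19.388 - 13.527 = 5.861 m.

5.861


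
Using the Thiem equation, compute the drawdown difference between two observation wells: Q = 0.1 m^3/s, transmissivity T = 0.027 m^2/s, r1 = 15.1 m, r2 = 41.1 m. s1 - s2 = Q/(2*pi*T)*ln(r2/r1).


Thiem equation: s1 - s2 = Q/(2*pi*T) * ln(r2/r1).
ln(r2/r1) = ln(41.1/15.1) = 1.0013.
Q/(2*pi*T) = 0.1 / (2*pi*0.027) = 0.1 / 0.1696 = 0.5895.
s1 - s2 = 0.5895 * 1.0013 = 0.5902 m.

0.5902


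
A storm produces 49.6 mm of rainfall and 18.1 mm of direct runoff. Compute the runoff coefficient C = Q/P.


The runoff coefficient C = runoff depth / rainfall depth.
C = 18.1 / 49.6
  = 0.3649.

0.3649


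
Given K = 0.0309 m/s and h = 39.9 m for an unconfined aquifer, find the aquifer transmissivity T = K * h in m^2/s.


Transmissivity is defined as T = K * h.
T = 0.0309 * 39.9
  = 1.2329 m^2/s.

1.2329


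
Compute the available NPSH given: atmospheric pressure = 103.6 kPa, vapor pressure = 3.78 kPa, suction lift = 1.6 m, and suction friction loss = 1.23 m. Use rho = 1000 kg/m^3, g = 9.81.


NPSHa = p_atm/(rho*g) - z_s - hf_s - p_vap/(rho*g).
p_atm/(rho*g) = 103.6*1000 / (1000*9.81) = 10.561 m.
p_vap/(rho*g) = 3.78*1000 / (1000*9.81) = 0.385 m.
NPSHa = 10.561 - 1.6 - 1.23 - 0.385
      = 7.35 m.

7.35


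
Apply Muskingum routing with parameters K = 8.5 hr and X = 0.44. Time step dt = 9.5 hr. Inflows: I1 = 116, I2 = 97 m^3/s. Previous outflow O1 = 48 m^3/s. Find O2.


Muskingum coefficients:
denom = 2*K*(1-X) + dt = 2*8.5*(1-0.44) + 9.5 = 19.02.
C0 = (dt - 2*K*X)/denom = (9.5 - 2*8.5*0.44)/19.02 = 0.1062.
C1 = (dt + 2*K*X)/denom = (9.5 + 2*8.5*0.44)/19.02 = 0.8927.
C2 = (2*K*(1-X) - dt)/denom = 0.0011.
O2 = C0*I2 + C1*I1 + C2*O1
   = 0.1062*97 + 0.8927*116 + 0.0011*48
   = 113.91 m^3/s.

113.91


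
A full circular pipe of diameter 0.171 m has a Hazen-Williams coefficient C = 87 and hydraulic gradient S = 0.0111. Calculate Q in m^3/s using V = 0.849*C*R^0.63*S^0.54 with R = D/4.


For a full circular pipe, R = D/4 = 0.171/4 = 0.0428 m.
V = 0.849 * 87 * 0.0428^0.63 * 0.0111^0.54
  = 0.849 * 87 * 0.137243 * 0.087998
  = 0.8921 m/s.
Pipe area A = pi*D^2/4 = pi*0.171^2/4 = 0.023 m^2.
Q = A * V = 0.023 * 0.8921 = 0.0205 m^3/s.

0.0205


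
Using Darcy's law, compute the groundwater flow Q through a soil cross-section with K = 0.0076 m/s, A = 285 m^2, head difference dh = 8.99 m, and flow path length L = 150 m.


Darcy's law: Q = K * A * i, where i = dh/L.
Hydraulic gradient i = 8.99 / 150 = 0.059933.
Q = 0.0076 * 285 * 0.059933
  = 0.1298 m^3/s.

0.1298


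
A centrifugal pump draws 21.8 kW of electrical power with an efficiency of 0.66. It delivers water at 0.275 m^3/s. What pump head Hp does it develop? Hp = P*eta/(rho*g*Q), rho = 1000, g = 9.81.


Pump head formula: Hp = P * eta / (rho * g * Q).
Numerator: P * eta = 21.8 * 1000 * 0.66 = 14388.0 W.
Denominator: rho * g * Q = 1000 * 9.81 * 0.275 = 2697.75.
Hp = 14388.0 / 2697.75 = 5.33 m.

5.33


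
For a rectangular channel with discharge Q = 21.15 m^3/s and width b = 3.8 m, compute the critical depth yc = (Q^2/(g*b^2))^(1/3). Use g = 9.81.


Using yc = (Q^2 / (g * b^2))^(1/3):
Q^2 = 21.15^2 = 447.32.
g * b^2 = 9.81 * 3.8^2 = 9.81 * 14.44 = 141.66.
Q^2 / (g*b^2) = 447.32 / 141.66 = 3.1577.
yc = 3.1577^(1/3) = 1.4671 m.

1.4671


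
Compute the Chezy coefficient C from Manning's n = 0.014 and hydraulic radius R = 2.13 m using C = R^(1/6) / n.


The Chezy coefficient relates to Manning's n through C = R^(1/6) / n.
R^(1/6) = 2.13^(1/6) = 1.134305.
C = 1.134305 / 0.014 = 81.02 m^(1/2)/s.

81.02


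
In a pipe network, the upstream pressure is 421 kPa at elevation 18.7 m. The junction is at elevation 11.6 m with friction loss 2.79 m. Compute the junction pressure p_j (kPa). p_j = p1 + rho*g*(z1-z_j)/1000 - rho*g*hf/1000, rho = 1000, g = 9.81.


Junction pressure: p_j = p1 + rho*g*(z1 - z_j)/1000 - rho*g*hf/1000.
Elevation term = 1000*9.81*(18.7 - 11.6)/1000 = 69.651 kPa.
Friction term = 1000*9.81*2.79/1000 = 27.37 kPa.
p_j = 421 + 69.651 - 27.37 = 463.28 kPa.

463.28


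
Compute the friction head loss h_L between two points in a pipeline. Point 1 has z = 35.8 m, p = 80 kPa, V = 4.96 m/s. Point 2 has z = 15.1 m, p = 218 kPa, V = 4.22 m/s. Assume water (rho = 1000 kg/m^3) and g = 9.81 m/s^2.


Total head at each section: H = z + p/(rho*g) + V^2/(2g).
H1 = 35.8 + 80*1000/(1000*9.81) + 4.96^2/(2*9.81)
   = 35.8 + 8.155 + 1.2539
   = 45.209 m.
H2 = 15.1 + 218*1000/(1000*9.81) + 4.22^2/(2*9.81)
   = 15.1 + 22.222 + 0.9077
   = 38.23 m.
h_L = H1 - H2 = 45.209 - 38.23 = 6.979 m.

6.979
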